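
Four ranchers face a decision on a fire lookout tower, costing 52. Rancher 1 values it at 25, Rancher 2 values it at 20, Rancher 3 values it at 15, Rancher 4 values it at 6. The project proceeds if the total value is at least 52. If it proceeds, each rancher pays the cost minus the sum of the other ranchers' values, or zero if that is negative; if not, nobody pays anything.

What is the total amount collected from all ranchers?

18

Total value 66 ≥ cost 52, so it is built.
Rancher 1: others sum to 41; max(0, 52 - 41) = 11.
Rancher 2: others sum to 46; max(0, 52 - 46) = 6.
Rancher 3: others sum to 51; max(0, 52 - 51) = 1.
Rancher 4: others sum to 60; max(0, 52 - 60) = 0.
Total collected = 11 + 6 + 1 + 0 = 18.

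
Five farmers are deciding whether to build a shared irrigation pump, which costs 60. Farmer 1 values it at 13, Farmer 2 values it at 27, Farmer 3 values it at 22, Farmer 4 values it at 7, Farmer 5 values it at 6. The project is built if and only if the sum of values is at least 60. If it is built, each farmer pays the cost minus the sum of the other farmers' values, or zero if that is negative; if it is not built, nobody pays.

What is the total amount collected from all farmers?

Total value 75 ≥ cost 60, so it is built.
Farmer 1: others sum to 62; max(0, 60 - 62) = 0.
Farmer 2: others sum to 48; max(0, 60 - 48) = 12.
Farmer 3: others sum to 53; max(0, 60 - 53) = 7.
Farmer 4: others sum to 68; max(0, 60 - 68) = 0.
Farmer 5: others sum to 69; max(0, 60 - 69) = 0.
Total collected = 0 + 12 + 7 + 0 + 0 = 19.

19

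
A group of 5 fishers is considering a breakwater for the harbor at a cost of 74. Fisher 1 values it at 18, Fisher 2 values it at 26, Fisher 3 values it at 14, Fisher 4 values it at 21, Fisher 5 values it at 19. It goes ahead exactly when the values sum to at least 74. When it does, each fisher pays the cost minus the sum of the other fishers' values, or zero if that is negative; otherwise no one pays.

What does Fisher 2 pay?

Total value 98 ≥ cost 74, so the project is built.
The other fishers' values sum to 72.
Cost minus that sum is 74 - 72 = 2.

2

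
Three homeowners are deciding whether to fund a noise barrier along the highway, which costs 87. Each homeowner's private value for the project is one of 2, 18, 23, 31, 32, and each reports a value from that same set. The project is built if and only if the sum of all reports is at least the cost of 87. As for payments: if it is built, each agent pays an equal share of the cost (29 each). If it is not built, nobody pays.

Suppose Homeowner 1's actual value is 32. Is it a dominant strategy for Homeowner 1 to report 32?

Check each profile of the others' reports and compare truth against every alternative report.
Others report (23, 32): truth gives 3, best alternative gives 0.
Others report (32, 23): truth gives 3, best alternative gives 0.
Others report (31, 31): truth gives 3, best alternative gives 3.
Others report (31, 32): truth gives 3, best alternative gives 3.
Others report (32, 31): truth gives 3, best alternative gives 3.
Others report (32, 32): truth gives 3, best alternative gives 3.
(Remaining 19 profiles checked similarly; truth is weakly best in each.)
In every case the truthful report is at least as good as any alternative, so it is a dominant strategy.

Yes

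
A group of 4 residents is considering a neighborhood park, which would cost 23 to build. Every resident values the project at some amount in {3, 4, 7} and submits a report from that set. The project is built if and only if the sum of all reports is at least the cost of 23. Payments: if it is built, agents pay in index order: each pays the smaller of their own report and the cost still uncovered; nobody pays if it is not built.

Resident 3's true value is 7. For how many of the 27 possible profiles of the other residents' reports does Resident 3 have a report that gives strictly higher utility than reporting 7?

Others report (7, 7, 7): truth gives 0; report 3 gives 4 > 0. Violating.
Others report (3, 3, 3): truth gives 0; no alternative beats it.
Others report (3, 3, 4): truth gives 0; no alternative beats it.
(Checking all 27 profiles: 1 has a profitable deviation, 26 do not.)

1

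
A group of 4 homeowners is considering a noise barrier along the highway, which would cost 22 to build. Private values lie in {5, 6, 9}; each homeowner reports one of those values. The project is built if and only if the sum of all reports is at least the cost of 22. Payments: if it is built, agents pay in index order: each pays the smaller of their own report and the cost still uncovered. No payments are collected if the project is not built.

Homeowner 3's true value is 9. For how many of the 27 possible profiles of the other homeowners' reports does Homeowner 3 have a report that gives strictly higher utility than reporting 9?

23

Others report (5, 5, 6): truth gives 0; report 6 gives 3 > 0. Violating.
Others report (5, 5, 9): truth gives 0; report 5 gives 4 > 0. Violating.
Others report (5, 6, 5): truth gives 0; report 6 gives 3 > 0. Violating.
Others report (5, 6, 6): truth gives 0; report 5 gives 4 > 0. Violating.
Others report (5, 5, 5): truth gives 0; no alternative beats it.
Others report (9, 9, 5): truth gives 5; no alternative beats it.
(Checking all 27 profiles: 23 have a profitable deviation, 4 do not.)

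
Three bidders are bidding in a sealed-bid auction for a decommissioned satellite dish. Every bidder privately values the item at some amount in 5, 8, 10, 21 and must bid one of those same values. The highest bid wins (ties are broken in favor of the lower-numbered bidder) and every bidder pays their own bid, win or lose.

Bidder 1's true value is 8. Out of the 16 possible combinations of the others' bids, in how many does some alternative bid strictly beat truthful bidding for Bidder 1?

13

Others bid (5, 5): truth gives 0; bid 5 gives 3 > 0. Violating.
Others bid (5, 10): truth gives -8; bid 10 gives -2 > -8. Violating.
Others bid (5, 21): truth gives -8; bid 5 gives -5 > -8. Violating.
Others bid (8, 10): truth gives -8; bid 10 gives -2 > -8. Violating.
Others bid (5, 8): truth gives 0; no alternative beats it.
Others bid (8, 5): truth gives 0; no alternative beats it.
(Checking all 16 profiles: 13 have a profitable deviation, 3 do not.)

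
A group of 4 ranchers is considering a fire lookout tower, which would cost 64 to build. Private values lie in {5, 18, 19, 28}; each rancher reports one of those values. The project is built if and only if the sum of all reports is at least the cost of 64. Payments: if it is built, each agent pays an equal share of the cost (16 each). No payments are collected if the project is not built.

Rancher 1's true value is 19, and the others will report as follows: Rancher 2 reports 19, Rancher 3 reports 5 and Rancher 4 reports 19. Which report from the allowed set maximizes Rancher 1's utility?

28

Report 5: project not built, utility 0.
Report 18: project not built, utility 0.
Report 19: project not built, utility 0.
Report 28: project built, pays 16, utility 19 - 16 = 3.
The best choice is 28 with utility 3.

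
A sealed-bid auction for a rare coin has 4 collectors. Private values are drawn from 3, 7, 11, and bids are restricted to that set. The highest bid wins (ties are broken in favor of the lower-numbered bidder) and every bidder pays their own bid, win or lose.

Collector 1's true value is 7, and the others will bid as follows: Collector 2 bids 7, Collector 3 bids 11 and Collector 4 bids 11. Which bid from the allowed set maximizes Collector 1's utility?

Bid 3: loses but pays 3, utility -3.
Bid 7: loses but pays 7, utility -7.
Bid 11: wins, pays 11, utility 7 - 11 = -4.
The best choice is 3 with utility -3.

3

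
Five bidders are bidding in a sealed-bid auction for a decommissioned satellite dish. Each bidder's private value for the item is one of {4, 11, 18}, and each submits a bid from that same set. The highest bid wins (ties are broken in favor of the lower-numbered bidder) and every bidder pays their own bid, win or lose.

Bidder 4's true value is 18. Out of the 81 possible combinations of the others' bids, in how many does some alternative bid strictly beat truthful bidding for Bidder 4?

Others bid (4, 4, 4, 4): truth gives 0; bid 11 gives 7 > 0. Violating.
Others bid (4, 4, 4, 11): truth gives 0; bid 11 gives 7 > 0. Violating.
Others bid (4, 4, 18, 4): truth gives -18; bid 4 gives -4 > -18. Violating.
Others bid (4, 4, 18, 11): truth gives -18; bid 4 gives -4 > -18. Violating.
Others bid (4, 4, 4, 18): truth gives 0; no alternative beats it.
Others bid (4, 4, 11, 4): truth gives 0; no alternative beats it.
(Checking all 81 profiles: 59 have a profitable deviation, 22 do not.)

59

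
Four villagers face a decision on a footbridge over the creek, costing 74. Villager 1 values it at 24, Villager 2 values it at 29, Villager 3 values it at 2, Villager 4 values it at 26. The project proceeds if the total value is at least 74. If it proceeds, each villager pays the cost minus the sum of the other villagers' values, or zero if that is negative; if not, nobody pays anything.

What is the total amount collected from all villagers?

58

Total value 81 ≥ cost 74, so it is built.
Villager 1: others sum to 57; max(0, 74 - 57) = 17.
Villager 2: others sum to 52; max(0, 74 - 52) = 22.
Villager 3: others sum to 79; max(0, 74 - 79) = 0.
Villager 4: others sum to 55; max(0, 74 - 55) = 19.
Total collected = 17 + 22 + 0 + 19 = 58.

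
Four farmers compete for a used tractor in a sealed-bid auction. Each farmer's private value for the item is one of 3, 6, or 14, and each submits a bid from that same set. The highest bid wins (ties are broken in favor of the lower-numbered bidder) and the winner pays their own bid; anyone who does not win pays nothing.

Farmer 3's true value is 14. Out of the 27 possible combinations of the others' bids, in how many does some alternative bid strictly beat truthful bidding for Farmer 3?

2

Others bid (3, 3, 3): truth gives 0; bid 6 gives 8 > 0. Violating.
Others bid (3, 3, 6): truth gives 0; bid 6 gives 8 > 0. Violating.
Others bid (3, 3, 14): truth gives 0; no alternative beats it.
Others bid (3, 6, 3): truth gives 0; no alternative beats it.
(Checking all 27 profiles: 2 have a profitable deviation, 25 do not.)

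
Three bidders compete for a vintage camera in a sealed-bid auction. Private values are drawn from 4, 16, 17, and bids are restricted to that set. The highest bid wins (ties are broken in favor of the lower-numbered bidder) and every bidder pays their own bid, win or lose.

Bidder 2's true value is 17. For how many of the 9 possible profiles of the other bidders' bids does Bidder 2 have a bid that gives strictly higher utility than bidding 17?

Others bid (4, 4): truth gives 0; bid 16 gives 1 > 0. Violating.
Others bid (4, 16): truth gives 0; bid 16 gives 1 > 0. Violating.
Others bid (17, 4): truth gives -17; bid 4 gives -4 > -17. Violating.
Others bid (17, 16): truth gives -17; bid 4 gives -4 > -17. Violating.
Others bid (4, 17): truth gives 0; no alternative beats it.
Others bid (16, 4): truth gives 0; no alternative beats it.
(Checking all 9 profiles: 5 have a profitable deviation, 4 do not.)

5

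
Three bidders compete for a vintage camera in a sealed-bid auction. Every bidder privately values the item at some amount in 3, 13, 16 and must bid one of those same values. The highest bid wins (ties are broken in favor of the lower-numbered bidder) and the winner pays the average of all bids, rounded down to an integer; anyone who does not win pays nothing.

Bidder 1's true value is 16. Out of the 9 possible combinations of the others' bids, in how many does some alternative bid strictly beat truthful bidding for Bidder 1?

4

Others bid (3, 3): truth gives 9; bid 3 gives 13 > 9. Violating.
Others bid (3, 13): truth gives 6; bid 13 gives 7 > 6. Violating.
Others bid (13, 3): truth gives 6; bid 13 gives 7 > 6. Violating.
Others bid (13, 13): truth gives 2; bid 13 gives 3 > 2. Violating.
Others bid (3, 16): truth gives 5; no alternative beats it.
Others bid (13, 16): truth gives 1; no alternative beats it.
(Checking all 9 profiles: 4 have a profitable deviation, 5 do not.)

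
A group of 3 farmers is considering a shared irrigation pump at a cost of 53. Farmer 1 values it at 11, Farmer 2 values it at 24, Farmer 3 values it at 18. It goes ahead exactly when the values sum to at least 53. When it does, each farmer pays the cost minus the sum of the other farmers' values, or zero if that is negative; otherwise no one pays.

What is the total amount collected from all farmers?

Total value 53 ≥ cost 53, so it is built.
Farmer 1: others sum to 42; max(0, 53 - 42) = 11.
Farmer 2: others sum to 29; max(0, 53 - 29) = 24.
Farmer 3: others sum to 35; max(0, 53 - 35) = 18.
Total collected = 11 + 24 + 18 = 53.

53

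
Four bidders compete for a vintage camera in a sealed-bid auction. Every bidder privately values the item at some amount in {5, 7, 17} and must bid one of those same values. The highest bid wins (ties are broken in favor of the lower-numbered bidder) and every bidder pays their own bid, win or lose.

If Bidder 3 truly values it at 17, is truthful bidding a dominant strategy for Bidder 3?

Consider the case where Bidder 1 bids 5, Bidder 2 bids 5 and Bidder 4 bids 5.
Truthful bid 17: wins, pays 17, utility 17 - 17 = 0.
Bid 7 instead: wins, pays 7, utility 17 - 7 = 10.
Since 10 > 0, bidding 7 is strictly better here, so truthful bidding is not dominant.

No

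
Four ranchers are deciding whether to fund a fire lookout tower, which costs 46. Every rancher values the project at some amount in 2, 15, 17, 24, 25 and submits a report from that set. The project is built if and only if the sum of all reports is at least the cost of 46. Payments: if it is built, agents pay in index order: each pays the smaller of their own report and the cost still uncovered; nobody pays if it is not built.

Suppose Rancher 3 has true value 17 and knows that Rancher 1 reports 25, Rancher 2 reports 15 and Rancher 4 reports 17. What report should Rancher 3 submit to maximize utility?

Report 2: project built, pays 2, utility 17 - 2 = 15.
Report 15: project built, pays 6, utility 17 - 6 = 11.
Report 17: project built, pays 6, utility 17 - 6 = 11.
Report 24: project built, pays 6, utility 17 - 6 = 11.
Report 25: project built, pays 6, utility 17 - 6 = 11.
The best choice is 2 with utility 15.

2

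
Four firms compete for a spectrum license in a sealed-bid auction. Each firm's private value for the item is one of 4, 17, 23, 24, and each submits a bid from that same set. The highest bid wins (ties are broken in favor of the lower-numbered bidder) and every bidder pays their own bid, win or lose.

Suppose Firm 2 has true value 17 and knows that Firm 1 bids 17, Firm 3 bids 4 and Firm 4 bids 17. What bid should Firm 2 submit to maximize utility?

Bid 4: loses but pays 4, utility -4.
Bid 17: loses but pays 17, utility -17.
Bid 23: wins, pays 23, utility 17 - 23 = -6.
Bid 24: wins, pays 24, utility 17 - 24 = -7.
The best choice is 4 with utility -4.

4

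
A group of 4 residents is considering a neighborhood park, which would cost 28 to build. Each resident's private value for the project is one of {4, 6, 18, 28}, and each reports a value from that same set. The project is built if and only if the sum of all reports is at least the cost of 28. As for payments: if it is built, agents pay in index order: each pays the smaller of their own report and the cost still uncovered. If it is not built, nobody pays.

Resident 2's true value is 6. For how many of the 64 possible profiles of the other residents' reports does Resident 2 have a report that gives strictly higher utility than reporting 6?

Others report (4, 4, 18): truth gives 0; report 4 gives 2 > 0. Violating.
Others report (4, 4, 28): truth gives 0; report 4 gives 2 > 0. Violating.
Others report (4, 6, 18): truth gives 0; report 4 gives 2 > 0. Violating.
Others report (4, 6, 28): truth gives 0; report 4 gives 2 > 0. Violating.
Others report (4, 4, 4): truth gives 0; no alternative beats it.
Others report (4, 4, 6): truth gives 0; no alternative beats it.
(Checking all 64 profiles: 40 have a profitable deviation, 24 do not.)

40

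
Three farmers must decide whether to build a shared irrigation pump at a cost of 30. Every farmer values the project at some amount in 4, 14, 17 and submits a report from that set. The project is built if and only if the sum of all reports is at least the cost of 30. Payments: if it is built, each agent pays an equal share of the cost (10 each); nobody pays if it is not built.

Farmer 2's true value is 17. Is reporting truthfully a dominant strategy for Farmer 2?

Check each profile of the others' reports and compare truth against every alternative report.
Others report (4, 14): truth gives 7, best alternative gives 7.
Others report (4, 17): truth gives 7, best alternative gives 7.
Others report (14, 4): truth gives 7, best alternative gives 7.
Others report (14, 14): truth gives 7, best alternative gives 7.
Others report (14, 17): truth gives 7, best alternative gives 7.
Others report (17, 4): truth gives 7, best alternative gives 7.
(Remaining 3 profiles checked similarly; truth is weakly best in each.)
In every case the truthful report is at least as good as any alternative, so it is a dominant strategy.

Yes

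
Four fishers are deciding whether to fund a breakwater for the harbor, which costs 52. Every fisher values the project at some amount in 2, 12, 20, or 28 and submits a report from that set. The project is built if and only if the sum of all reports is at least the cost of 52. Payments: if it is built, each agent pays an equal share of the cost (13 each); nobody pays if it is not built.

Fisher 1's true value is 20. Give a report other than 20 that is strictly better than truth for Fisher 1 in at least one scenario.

Suppose Fisher 2 reports 2, Fisher 3 reports 2 and Fisher 4 reports 20.
Report 20: project not built, utility 0.
Report 28: project built, pays 13, utility 20 - 13 = 7.
So reporting 28 beats truth here (7 > 0).

28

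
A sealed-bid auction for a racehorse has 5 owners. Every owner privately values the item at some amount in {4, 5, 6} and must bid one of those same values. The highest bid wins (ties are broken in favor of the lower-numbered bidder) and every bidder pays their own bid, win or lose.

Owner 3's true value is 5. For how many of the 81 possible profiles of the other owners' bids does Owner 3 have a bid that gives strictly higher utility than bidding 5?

77

Others bid (4, 4, 4, 6): truth gives -5; bid 6 gives -1 > -5. Violating.
Others bid (4, 4, 5, 6): truth gives -5; bid 6 gives -1 > -5. Violating.
Others bid (4, 4, 6, 4): truth gives -5; bid 6 gives -1 > -5. Violating.
Others bid (4, 4, 6, 5): truth gives -5; bid 6 gives -1 > -5. Violating.
Others bid (4, 4, 4, 4): truth gives 0; no alternative beats it.
Others bid (4, 4, 4, 5): truth gives 0; no alternative beats it.
(Checking all 81 profiles: 77 have a profitable deviation, 4 do not.)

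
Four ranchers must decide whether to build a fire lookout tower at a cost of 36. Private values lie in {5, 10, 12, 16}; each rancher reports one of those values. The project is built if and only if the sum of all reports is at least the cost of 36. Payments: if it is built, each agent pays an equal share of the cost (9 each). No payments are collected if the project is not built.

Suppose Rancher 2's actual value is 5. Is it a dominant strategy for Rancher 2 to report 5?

Yes

Check each profile of the others' reports and compare truth against every alternative report.
Others report (5, 5, 16): truth gives 0, best alternative gives -4.
Others report (5, 10, 12): truth gives 0, best alternative gives -4.
Others report (5, 12, 10): truth gives 0, best alternative gives -4.
Others report (5, 12, 12): truth gives 0, best alternative gives -4.
Others report (5, 16, 5): truth gives 0, best alternative gives -4.
Others report (10, 5, 12): truth gives 0, best alternative gives -4.
(Remaining 58 profiles checked similarly; truth is weakly best in each.)
In every case the truthful report is at least as good as any alternative, so it is a dominant strategy.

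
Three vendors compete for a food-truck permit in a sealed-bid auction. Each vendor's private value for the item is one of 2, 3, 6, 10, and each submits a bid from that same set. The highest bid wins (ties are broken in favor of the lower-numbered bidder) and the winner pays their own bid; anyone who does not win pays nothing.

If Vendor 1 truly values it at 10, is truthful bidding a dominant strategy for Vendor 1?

No

Consider the case where Vendor 2 bids 2 and Vendor 3 bids 2.
Truthful bid 10: wins, pays 10, utility 10 - 10 = 0.
Bid 2 instead: wins, pays 2, utility 10 - 2 = 8.
Since 8 > 0, bidding 2 is strictly better here, so truthful bidding is not dominant.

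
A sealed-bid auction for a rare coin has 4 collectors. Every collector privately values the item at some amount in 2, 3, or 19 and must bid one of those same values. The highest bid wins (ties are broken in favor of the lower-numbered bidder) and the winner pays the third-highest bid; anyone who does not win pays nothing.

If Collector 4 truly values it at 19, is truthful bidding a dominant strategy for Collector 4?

Yes

Check each profile of the others' bids and compare truth against every alternative bid.
Others bid (2, 2, 3): truth gives 17, best alternative gives 0.
Others bid (2, 3, 2): truth gives 17, best alternative gives 0.
Others bid (3, 2, 2): truth gives 17, best alternative gives 0.
Others bid (2, 3, 3): truth gives 16, best alternative gives 0.
Others bid (3, 2, 3): truth gives 16, best alternative gives 0.
Others bid (3, 3, 2): truth gives 16, best alternative gives 0.
(Remaining 21 profiles checked similarly; truth is weakly best in each.)
In every case the truthful bid is at least as good as any alternative, so it is a dominant strategy.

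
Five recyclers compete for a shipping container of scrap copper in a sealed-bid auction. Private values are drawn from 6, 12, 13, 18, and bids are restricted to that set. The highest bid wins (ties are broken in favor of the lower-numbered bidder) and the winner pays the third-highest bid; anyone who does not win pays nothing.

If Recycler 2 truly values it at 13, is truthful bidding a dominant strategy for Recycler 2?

Consider the case where Recycler 1 bids 6, Recycler 3 bids 6, Recycler 4 bids 6 and Recycler 5 bids 18.
Truthful bid 13: loses, pays 0, utility 0.
Bid 18 instead: wins, pays 6, utility 13 - 6 = 7.
Since 7 > 0, bidding 18 is strictly better here, so truthful bidding is not dominant.

No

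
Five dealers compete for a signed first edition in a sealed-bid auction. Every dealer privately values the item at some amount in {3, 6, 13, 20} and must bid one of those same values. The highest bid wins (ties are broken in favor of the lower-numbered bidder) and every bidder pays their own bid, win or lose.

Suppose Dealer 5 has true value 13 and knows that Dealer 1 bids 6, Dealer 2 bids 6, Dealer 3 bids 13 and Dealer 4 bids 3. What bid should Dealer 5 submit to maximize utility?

3

Bid 3: loses but pays 3, utility -3.
Bid 6: loses but pays 6, utility -6.
Bid 13: loses but pays 13, utility -13.
Bid 20: wins, pays 20, utility 13 - 20 = -7.
The best choice is 3 with utility -3.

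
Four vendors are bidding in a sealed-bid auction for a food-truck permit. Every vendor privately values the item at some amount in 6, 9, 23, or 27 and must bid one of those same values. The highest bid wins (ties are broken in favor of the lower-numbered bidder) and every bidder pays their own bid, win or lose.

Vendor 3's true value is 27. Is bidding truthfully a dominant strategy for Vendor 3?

Consider the case where Vendor 1 bids 6, Vendor 2 bids 6 and Vendor 4 bids 6.
Truthful bid 27: wins, pays 27, utility 27 - 27 = 0.
Bid 9 instead: wins, pays 9, utility 27 - 9 = 18.
Since 18 > 0, bidding 9 is strictly better here, so truthful bidding is not dominant.

No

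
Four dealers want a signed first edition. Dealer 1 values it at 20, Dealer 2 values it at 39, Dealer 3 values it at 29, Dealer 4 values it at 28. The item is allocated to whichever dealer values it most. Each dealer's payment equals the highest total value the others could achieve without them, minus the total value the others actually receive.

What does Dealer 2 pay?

Dealer 2 has the highest value and receives the item.
Without Dealer 2, the item would go to the next-highest value, 29, so the others could achieve 29.
With Dealer 2 present and winning, the others receive nothing, so their total is 0.
Payment = 29 - 0 = 29.

29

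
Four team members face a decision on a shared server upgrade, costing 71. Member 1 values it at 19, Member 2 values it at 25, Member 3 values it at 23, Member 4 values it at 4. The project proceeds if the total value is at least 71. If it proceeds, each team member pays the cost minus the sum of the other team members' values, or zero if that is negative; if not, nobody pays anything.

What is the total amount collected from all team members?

71

Total value 71 ≥ cost 71, so it is built.
Member 1: others sum to 52; max(0, 71 - 52) = 19.
Member 2: others sum to 46; max(0, 71 - 46) = 25.
Member 3: others sum to 48; max(0, 71 - 48) = 23.
Member 4: others sum to 67; max(0, 71 - 67) = 4.
Total collected = 19 + 25 + 23 + 4 = 71.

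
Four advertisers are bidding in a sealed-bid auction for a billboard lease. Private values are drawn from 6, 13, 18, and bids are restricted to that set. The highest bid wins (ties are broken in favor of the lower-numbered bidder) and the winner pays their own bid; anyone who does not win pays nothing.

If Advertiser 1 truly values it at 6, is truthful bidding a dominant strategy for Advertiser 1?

Check each profile of the others' bids and compare truth against every alternative bid.
Others bid (6, 6, 6): truth gives 0, best alternative gives -7.
Others bid (6, 6, 13): truth gives 0, best alternative gives -7.
Others bid (6, 13, 6): truth gives 0, best alternative gives -7.
Others bid (6, 13, 13): truth gives 0, best alternative gives -7.
Others bid (13, 6, 6): truth gives 0, best alternative gives -7.
Others bid (13, 6, 13): truth gives 0, best alternative gives -7.
(Remaining 21 profiles checked similarly; truth is weakly best in each.)
In every case the truthful bid is at least as good as any alternative, so it is a dominant strategy.

Yes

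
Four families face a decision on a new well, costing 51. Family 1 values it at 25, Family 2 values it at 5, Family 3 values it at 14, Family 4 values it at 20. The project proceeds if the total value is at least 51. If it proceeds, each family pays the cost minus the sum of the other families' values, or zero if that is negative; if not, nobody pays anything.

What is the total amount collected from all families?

20

Total value 64 ≥ cost 51, so it is built.
Family 1: others sum to 39; max(0, 51 - 39) = 12.
Family 2: others sum to 59; max(0, 51 - 59) = 0.
Family 3: others sum to 50; max(0, 51 - 50) = 1.
Family 4: others sum to 44; max(0, 51 - 44) = 7.
Total collected = 12 + 0 + 1 + 7 = 20.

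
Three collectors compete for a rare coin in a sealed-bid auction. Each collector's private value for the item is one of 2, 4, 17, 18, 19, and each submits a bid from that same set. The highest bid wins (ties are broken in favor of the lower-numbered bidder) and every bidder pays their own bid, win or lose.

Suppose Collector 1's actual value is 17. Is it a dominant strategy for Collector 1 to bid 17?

No

Consider the case where Collector 2 bids 2 and Collector 3 bids 2.
Truthful bid 17: wins, pays 17, utility 17 - 17 = 0.
Bid 2 instead: wins, pays 2, utility 17 - 2 = 15.
Since 15 > 0, bidding 2 is strictly better here, so truthful bidding is not dominant.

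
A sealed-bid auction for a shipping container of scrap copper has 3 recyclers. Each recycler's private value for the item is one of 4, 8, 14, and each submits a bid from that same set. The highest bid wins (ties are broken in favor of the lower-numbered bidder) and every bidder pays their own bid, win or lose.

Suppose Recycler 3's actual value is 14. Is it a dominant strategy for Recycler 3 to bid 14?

No

Consider the case where Recycler 1 bids 4 and Recycler 2 bids 4.
Truthful bid 14: wins, pays 14, utility 14 - 14 = 0.
Bid 8 instead: wins, pays 8, utility 14 - 8 = 6.
Since 6 > 0, bidding 8 is strictly better here, so truthful bidding is not dominant.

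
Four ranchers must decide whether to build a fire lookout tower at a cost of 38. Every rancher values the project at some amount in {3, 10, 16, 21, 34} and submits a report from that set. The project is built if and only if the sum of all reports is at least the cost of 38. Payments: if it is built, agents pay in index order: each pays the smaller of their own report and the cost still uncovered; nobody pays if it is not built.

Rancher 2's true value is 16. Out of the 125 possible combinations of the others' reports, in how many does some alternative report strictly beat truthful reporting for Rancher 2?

112

Others report (3, 3, 34): truth gives 0; report 3 gives 13 > 0. Violating.
Others report (3, 10, 16): truth gives 0; report 10 gives 6 > 0. Violating.
Others report (3, 10, 21): truth gives 0; report 10 gives 6 > 0. Violating.
Others report (3, 10, 34): truth gives 0; report 3 gives 13 > 0. Violating.
Others report (3, 3, 3): truth gives 0; no alternative beats it.
Others report (3, 3, 10): truth gives 0; no alternative beats it.
(Checking all 125 profiles: 112 have a profitable deviation, 13 do not.)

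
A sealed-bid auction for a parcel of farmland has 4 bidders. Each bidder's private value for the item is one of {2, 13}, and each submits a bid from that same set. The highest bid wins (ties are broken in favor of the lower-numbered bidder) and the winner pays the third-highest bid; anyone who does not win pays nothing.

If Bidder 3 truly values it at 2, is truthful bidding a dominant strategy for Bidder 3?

Check each profile of the others' bids and compare truth against every alternative bid.
Others bid (2, 2, 2): truth gives 0, best alternative gives 0.
Others bid (2, 2, 13): truth gives 0, best alternative gives 0.
Others bid (2, 13, 2): truth gives 0, best alternative gives 0.
Others bid (2, 13, 13): truth gives 0, best alternative gives 0.
Others bid (13, 2, 2): truth gives 0, best alternative gives 0.
Others bid (13, 2, 13): truth gives 0, best alternative gives 0.
(Remaining 2 profiles checked similarly; truth is weakly best in each.)
In every case the truthful bid is at least as good as any alternative, so it is a dominant strategy.

Yes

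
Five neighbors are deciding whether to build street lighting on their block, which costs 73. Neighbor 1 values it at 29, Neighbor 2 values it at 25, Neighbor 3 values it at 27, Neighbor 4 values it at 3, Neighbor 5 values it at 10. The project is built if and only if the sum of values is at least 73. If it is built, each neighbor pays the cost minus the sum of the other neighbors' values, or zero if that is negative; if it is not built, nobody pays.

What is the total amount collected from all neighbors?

18

Total value 94 ≥ cost 73, so it is built.
Neighbor 1: others sum to 65; max(0, 73 - 65) = 8.
Neighbor 2: others sum to 69; max(0, 73 - 69) = 4.
Neighbor 3: others sum to 67; max(0, 73 - 67) = 6.
Neighbor 4: others sum to 91; max(0, 73 - 91) = 0.
Neighbor 5: others sum to 84; max(0, 73 - 84) = 0.
Total collected = 8 + 4 + 6 + 0 + 0 = 18.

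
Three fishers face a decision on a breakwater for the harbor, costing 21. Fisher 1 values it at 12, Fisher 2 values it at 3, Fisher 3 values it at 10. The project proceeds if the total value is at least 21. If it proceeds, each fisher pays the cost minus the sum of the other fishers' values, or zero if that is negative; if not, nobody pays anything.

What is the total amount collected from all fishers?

Total value 25 ≥ cost 21, so it is built.
Fisher 1: others sum to 13; max(0, 21 - 13) = 8.
Fisher 2: others sum to 22; max(0, 21 - 22) = 0.
Fisher 3: others sum to 15; max(0, 21 - 15) = 6.
Total collected = 8 + 0 + 6 = 14.

14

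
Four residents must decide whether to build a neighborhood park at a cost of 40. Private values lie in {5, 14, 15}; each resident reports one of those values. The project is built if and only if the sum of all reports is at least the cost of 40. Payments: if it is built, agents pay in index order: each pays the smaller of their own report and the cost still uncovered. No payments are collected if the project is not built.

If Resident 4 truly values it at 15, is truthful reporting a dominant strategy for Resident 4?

Yes

Check each profile of the others' reports and compare truth against every alternative report.
Others report (14, 14, 14): truth gives 15, best alternative gives 15.
Others report (14, 14, 15): truth gives 15, best alternative gives 15.
Others report (14, 15, 14): truth gives 15, best alternative gives 15.
Others report (14, 15, 15): truth gives 15, best alternative gives 15.
Others report (15, 14, 14): truth gives 15, best alternative gives 15.
Others report (15, 14, 15): truth gives 15, best alternative gives 15.
(Remaining 21 profiles checked similarly; truth is weakly best in each.)
In every case the truthful report is at least as good as any alternative, so it is a dominant strategy.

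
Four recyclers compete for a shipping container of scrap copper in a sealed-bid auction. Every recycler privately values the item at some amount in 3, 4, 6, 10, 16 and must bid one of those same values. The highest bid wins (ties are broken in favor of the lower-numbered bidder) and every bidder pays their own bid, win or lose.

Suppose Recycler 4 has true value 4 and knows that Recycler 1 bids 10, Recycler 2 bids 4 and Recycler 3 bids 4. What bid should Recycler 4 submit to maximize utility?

3

Bid 3: loses but pays 3, utility -3.
Bid 4: loses but pays 4, utility -4.
Bid 6: loses but pays 6, utility -6.
Bid 10: loses but pays 10, utility -10.
Bid 16: wins, pays 16, utility 4 - 16 = -12.
The best choice is 3 with utility -3.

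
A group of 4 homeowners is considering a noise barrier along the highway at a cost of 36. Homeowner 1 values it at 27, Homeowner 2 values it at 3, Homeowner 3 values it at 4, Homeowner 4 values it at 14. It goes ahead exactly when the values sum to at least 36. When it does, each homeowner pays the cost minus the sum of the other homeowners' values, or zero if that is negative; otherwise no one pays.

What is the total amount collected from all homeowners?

17

Total value 48 ≥ cost 36, so it is built.
Homeowner 1: others sum to 21; max(0, 36 - 21) = 15.
Homeowner 2: others sum to 45; max(0, 36 - 45) = 0.
Homeowner 3: others sum to 44; max(0, 36 - 44) = 0.
Homeowner 4: others sum to 34; max(0, 36 - 34) = 2.
Total collected = 15 + 0 + 0 + 2 = 17.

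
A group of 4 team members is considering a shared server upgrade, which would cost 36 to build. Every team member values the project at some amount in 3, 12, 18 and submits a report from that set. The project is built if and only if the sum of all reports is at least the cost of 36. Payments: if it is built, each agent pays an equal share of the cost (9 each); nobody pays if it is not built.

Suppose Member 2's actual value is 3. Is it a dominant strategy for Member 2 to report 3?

Check each profile of the others' reports and compare truth against every alternative report.
Others report (3, 3, 18): truth gives 0, best alternative gives -6.
Others report (3, 12, 12): truth gives 0, best alternative gives -6.
Others report (3, 18, 3): truth gives 0, best alternative gives -6.
Others report (12, 3, 12): truth gives 0, best alternative gives -6.
Others report (12, 12, 3): truth gives 0, best alternative gives -6.
Others report (18, 3, 3): truth gives 0, best alternative gives -6.
(Remaining 21 profiles checked similarly; truth is weakly best in each.)
In every case the truthful report is at least as good as any alternative, so it is a dominant strategy.

Yes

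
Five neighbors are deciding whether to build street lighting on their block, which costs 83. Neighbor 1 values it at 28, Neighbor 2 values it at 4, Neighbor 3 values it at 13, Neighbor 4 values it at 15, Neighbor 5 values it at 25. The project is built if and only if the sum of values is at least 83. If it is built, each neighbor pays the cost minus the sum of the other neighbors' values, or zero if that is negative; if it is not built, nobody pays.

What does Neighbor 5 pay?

23

Total value 85 ≥ cost 83, so the project is built.
The other neighbors' values sum to 60.
Cost minus that sum is 83 - 60 = 23.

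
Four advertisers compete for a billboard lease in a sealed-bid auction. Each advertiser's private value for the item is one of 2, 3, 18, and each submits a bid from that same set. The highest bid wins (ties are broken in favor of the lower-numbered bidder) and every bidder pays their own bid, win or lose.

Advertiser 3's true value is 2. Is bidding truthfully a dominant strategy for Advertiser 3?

Consider the case where Advertiser 1 bids 2, Advertiser 2 bids 2 and Advertiser 4 bids 2.
Truthful bid 2: loses but pays 2, utility -2.
Bid 3 instead: wins, pays 3, utility 2 - 3 = -1.
Since -1 > -2, bidding 3 is strictly better here, so truthful bidding is not dominant.

No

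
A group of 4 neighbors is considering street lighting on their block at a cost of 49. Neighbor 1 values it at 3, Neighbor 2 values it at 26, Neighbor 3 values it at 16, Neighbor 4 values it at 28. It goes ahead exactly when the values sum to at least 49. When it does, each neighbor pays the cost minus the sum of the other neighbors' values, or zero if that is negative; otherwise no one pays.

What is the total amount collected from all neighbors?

Total value 73 ≥ cost 49, so it is built.
Neighbor 1: others sum to 70; max(0, 49 - 70) = 0.
Neighbor 2: others sum to 47; max(0, 49 - 47) = 2.
Neighbor 3: others sum to 57; max(0, 49 - 57) = 0.
Neighbor 4: others sum to 45; max(0, 49 - 45) = 4.
Total collected = 0 + 2 + 0 + 4 = 6.

6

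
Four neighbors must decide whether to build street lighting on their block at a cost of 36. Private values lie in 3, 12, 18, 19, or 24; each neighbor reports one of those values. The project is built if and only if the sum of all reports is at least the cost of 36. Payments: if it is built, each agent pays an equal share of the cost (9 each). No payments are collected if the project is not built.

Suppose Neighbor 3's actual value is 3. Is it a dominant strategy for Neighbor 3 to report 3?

Yes

Check each profile of the others' reports and compare truth against every alternative report.
Others report (3, 3, 18): truth gives 0, best alternative gives -6.
Others report (3, 3, 19): truth gives 0, best alternative gives -6.
Others report (3, 3, 24): truth gives 0, best alternative gives -6.
Others report (3, 12, 12): truth gives 0, best alternative gives -6.
Others report (3, 18, 3): truth gives 0, best alternative gives -6.
Others report (3, 19, 3): truth gives 0, best alternative gives -6.
(Remaining 119 profiles checked similarly; truth is weakly best in each.)
In every case the truthful report is at least as good as any alternative, so it is a dominant strategy.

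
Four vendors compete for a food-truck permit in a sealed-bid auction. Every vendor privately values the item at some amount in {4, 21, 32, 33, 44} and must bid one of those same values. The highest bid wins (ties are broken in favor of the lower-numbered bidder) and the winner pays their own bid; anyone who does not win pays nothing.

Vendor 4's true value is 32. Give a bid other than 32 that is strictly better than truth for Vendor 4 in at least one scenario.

21

Suppose Vendor 1 bids 4, Vendor 2 bids 4 and Vendor 3 bids 4.
Bid 32: wins, pays 32, utility 32 - 32 = 0.
Bid 21: wins, pays 21, utility 32 - 21 = 11.
So bidding 21 beats truth here (11 > 0).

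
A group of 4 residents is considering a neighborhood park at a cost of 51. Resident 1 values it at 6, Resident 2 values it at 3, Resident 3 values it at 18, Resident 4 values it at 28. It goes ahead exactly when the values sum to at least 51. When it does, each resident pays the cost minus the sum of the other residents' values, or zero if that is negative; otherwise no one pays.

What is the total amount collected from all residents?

40

Total value 55 ≥ cost 51, so it is built.
Resident 1: others sum to 49; max(0, 51 - 49) = 2.
Resident 2: others sum to 52; max(0, 51 - 52) = 0.
Resident 3: others sum to 37; max(0, 51 - 37) = 14.
Resident 4: others sum to 27; max(0, 51 - 27) = 24.
Total collected = 2 + 0 + 14 + 24 = 40.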